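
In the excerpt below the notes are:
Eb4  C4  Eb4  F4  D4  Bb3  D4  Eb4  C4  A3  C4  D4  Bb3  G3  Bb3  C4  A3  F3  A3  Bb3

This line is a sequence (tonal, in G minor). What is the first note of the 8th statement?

Eb3

Taking 4-note groups, the heads are Eb4, D4, C4, Bb3, A3: the pattern moves down a 2nd.
Continuing: G3 → F3 → Eb3. Statement 8 starts on Eb3.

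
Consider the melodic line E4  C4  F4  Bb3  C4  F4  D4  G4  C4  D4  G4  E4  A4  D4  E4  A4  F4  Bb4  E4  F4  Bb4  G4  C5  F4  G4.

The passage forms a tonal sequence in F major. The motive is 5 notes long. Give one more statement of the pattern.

C5 A4 D5 G4 A4

Taking 5-note groups, the heads are E4, F4, G4, A4, Bb4: the pattern moves up a 2nd.
So cell 6 is C5 A4 D5 G4 A4.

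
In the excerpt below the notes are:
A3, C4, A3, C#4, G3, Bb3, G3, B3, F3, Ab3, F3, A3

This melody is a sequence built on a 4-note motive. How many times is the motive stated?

12 notes in groups of 4 gives 12/4 = 3 statements.
Starts: A3, G3, F3 — each down a 2nd.

3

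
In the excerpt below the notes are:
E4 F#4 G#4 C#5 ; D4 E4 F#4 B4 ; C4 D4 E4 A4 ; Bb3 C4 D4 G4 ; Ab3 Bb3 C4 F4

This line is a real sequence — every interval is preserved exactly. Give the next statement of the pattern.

Gb3 Ab3 Bb3 Eb4

Taking 4-note groups, the heads are E4, D4, C4, Bb3, Ab3: the pattern moves down a 2nd.
Statement 6 starts on Gb3 and keeps the same exact contour: Gb3 Ab3 Bb3 Eb4.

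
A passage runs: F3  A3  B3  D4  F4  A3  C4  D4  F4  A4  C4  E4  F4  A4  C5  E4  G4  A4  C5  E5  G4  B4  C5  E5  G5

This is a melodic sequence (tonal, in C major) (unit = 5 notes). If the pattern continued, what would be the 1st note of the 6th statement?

B4

The unit is 5 notes. Position-1 pitches of the 5 shown cells: F3, A3, C4, E4, G4.
Each moves up a 3rd; the next is B4.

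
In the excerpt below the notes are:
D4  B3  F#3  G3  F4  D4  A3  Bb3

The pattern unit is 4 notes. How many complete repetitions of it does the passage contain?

2

8 notes in groups of 4 gives 8/4 = 2 statements.
Starts: D4, F4 — each up a 3rd.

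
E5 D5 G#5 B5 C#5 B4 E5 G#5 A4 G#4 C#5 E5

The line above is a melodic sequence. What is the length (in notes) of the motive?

Try groups of 4 (3 cells in 12 notes):
E5 D5 G#5 B5 | C#5 B4 E5 G#5 | A4 G#4 C#5 E5
Every group is a transposition down a 3rd of the one before; no shorter unit works.

4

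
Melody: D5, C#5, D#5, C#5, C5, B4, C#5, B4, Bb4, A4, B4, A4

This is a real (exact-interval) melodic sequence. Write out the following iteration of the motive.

Ab4 G4 A4 G4

Taking 4-note groups, the heads are D5, C5, Bb4: the pattern moves down a 2nd.
From Ab4 the exact shape gives Ab4 G4 A4 G4.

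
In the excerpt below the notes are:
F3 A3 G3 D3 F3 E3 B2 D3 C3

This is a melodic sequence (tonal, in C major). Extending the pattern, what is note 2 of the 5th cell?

G2

With 3-note cells, note 2 of each statement runs A3, F3, D3.
Extending down a 3rd: B2 → G2.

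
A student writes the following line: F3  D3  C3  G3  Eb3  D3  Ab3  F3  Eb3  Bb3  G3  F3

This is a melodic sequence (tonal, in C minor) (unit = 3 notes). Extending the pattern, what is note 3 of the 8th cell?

C4

The unit is 3 notes. Position-3 pitches of the 4 shown cells: C3, D3, Eb3, F3.
Carrying that up a 2nd forward: G3 → Ab3 → Bb3 → C4.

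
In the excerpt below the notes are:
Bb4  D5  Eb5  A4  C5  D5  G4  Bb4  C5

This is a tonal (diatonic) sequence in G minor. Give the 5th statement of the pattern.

Eb4 G4 A4

The 3-note cells begin on Bb4, A4, G4 — each down a 2nd from the last.
Continuing the starts: F4 → Eb4.
So cell 5 is Eb4 G4 A4.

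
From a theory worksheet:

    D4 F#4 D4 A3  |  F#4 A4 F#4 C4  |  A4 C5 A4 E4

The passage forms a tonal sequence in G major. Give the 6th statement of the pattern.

Unit = 4 notes; the statements start on D4, F#4, A4, moving up a 3rd each time.
Continuing the starts: C5 → E5 → G5.
So cell 6 is G5 B5 G5 D5.

G5 B5 G5 D5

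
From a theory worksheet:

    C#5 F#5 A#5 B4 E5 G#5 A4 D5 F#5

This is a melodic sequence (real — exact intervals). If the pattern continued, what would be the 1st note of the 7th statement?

With 3-note cells, note 1 of each statement runs C#5, B4, A4.
Carrying that down a 2nd forward: G4 → F4 → Eb4 → Db4.

Db4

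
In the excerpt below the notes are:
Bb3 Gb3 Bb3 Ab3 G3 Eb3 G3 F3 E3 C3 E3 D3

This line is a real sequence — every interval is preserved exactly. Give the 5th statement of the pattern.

Taking 4-note groups, the heads are Bb3, G3, E3: the pattern moves down a 3rd.
Continuing the starts: C#3 → A#2.
From A#2 the exact shape gives A#2 F#2 A#2 G#2.

A#2 F#2 A#2 G#2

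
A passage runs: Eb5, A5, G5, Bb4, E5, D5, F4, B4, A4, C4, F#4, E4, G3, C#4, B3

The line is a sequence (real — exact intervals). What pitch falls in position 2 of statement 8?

The unit is 3 notes. Position-2 pitches of the 5 shown cells: A5, E5, B4, F#4, C#4.
Carrying that down a 4th forward: G#3 → D#3 → A#2.

A#2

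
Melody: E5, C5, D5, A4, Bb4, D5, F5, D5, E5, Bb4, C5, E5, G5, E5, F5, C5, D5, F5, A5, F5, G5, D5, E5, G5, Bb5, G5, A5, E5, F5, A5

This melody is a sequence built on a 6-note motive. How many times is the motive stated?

30 notes in groups of 6 gives 30/6 = 5 statements.
Starts: E5, F5, G5, A5, Bb5 — each up a 2nd.

5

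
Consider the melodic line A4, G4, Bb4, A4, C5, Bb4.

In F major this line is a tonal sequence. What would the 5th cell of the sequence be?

E5 D5

Taking 2-note groups, the heads are A4, Bb4, C5: the pattern moves up a 2nd.
Extending up a 2nd: D5 → E5.
Statement 5 starts on E5 and keeps the same diatonic contour: E5 D5.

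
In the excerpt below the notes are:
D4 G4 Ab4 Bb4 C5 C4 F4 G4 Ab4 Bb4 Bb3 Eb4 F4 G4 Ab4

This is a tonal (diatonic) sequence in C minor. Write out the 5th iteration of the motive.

Taking 5-note groups, the heads are D4, C4, Bb3: the pattern moves down a 2nd.
Carrying on: Ab3 → G3.
Statement 5 starts on G3 and keeps the same diatonic contour: G3 C4 D4 Eb4 F4.

G3 C4 D4 Eb4 F4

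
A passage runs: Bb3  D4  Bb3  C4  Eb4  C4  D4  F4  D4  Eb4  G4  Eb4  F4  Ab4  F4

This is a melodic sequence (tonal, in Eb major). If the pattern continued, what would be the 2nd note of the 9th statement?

The unit is 3 notes. Position-2 pitches of the 5 shown cells: D4, Eb4, F4, G4, Ab4.
Carrying that up a 2nd forward: Bb4 → C5 → D5 → Eb5.

Eb5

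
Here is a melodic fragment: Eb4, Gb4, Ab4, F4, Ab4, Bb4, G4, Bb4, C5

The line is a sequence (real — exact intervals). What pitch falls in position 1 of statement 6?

The unit is 3 notes. Position-1 pitches of the 3 shown cells: Eb4, F4, G4.
Extending up a 2nd: A4 → B4 → C#5.

C#5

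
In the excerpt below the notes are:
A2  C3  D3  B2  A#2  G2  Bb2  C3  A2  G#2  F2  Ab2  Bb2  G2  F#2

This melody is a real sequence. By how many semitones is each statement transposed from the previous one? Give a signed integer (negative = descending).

With a 5-note motive the entries are A2, G2, F2, each down a 2nd from the previous.
A2 to G2 spans -2 semitones.

-2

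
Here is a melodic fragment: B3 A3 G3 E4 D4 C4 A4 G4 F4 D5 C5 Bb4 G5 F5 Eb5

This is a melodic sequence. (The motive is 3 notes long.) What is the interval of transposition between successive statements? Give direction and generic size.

up a 4th

Taking 3-note groups, the heads are B3, E4, A4, D5, G5: the pattern moves up a 4th.
From B3 to E4: up a 4th.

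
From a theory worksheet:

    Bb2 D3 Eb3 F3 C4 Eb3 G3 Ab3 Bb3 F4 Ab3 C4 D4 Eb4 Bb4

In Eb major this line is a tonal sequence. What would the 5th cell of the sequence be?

Unit = 5 notes; the statements start on Bb2, Eb3, Ab3, moving up a 4th each time.
Carrying on: D4 → G4.
So cell 5 is G4 Bb4 C5 D5 Ab5.

G4 Bb4 C5 D5 Ab5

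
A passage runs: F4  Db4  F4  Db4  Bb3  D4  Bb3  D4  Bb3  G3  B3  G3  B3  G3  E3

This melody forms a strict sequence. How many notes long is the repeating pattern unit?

Try groups of 5 (3 cells in 15 notes):
F4 Db4 F4 Db4 Bb3 | D4 Bb3 D4 Bb3 G3 | B3 G3 B3 G3 E3
Every group is a transposition down a 3rd of the one before; no shorter unit works.

5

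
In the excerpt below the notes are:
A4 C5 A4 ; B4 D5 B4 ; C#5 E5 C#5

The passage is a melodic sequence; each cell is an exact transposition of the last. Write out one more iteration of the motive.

D#5 F#5 D#5

Unit = 3 notes; the statements start on A4, B4, C#5, moving up a 2nd each time.
So cell 4 is D#5 F#5 D#5.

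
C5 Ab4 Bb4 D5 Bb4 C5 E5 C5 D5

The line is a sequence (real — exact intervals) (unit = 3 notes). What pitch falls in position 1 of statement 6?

The unit is 3 notes. Position-1 pitches of the 3 shown cells: C5, D5, E5.
Each moves up a 2nd. Continuing: F#5 → G#5 → A#5.

A#5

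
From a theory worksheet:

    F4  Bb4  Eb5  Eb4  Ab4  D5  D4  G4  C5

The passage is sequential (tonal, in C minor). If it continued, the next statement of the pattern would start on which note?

C4

Taking 3-note groups, the heads are F4, Eb4, D4: the pattern moves down a 2nd.
One more step down a 2nd gives C4.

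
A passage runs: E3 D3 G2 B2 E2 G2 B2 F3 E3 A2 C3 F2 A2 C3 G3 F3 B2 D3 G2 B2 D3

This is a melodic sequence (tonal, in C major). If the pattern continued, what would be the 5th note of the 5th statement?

B2

With 7-note cells, note 5 of each statement runs E2, F2, G2.
Carrying that up a 2nd forward: A2 → B2.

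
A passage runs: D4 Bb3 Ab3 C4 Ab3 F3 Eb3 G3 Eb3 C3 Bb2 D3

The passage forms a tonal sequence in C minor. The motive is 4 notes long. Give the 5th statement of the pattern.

F2 D2 C2 Eb2

With a 4-note motive the entries are D4, Ab3, Eb3, each down a 4th from the previous.
Continuing the starts: Bb2 → F2.
So cell 5 is F2 D2 C2 Eb2.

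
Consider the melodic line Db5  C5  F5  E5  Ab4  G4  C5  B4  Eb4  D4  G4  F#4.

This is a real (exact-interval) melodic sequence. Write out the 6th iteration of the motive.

C3 B2 E3 D#3

With a 4-note motive the entries are Db5, Ab4, Eb4, each down a 4th from the previous.
Continuing the starts: Bb3 → F3 → C3.
So cell 6 is C3 B2 E3 D#3.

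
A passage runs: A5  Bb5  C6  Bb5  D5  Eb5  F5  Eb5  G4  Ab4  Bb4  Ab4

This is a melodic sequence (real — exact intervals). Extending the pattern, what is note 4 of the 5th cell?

Gb3

Grouping in 4s, the 4th note of each cell is Bb5, Eb5, Ab4.
Carrying that down a 5th forward: Db4 → Gb3.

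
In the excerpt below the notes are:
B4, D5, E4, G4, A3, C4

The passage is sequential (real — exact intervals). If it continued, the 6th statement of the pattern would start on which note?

With a 2-note motive the entries are B4, E4, A3, each down a 5th from the previous.
Continuing: D3 → G2 → C2. Statement 6 starts on C2.

C2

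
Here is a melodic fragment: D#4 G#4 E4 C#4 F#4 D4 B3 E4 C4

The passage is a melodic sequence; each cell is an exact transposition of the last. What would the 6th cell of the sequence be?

F3 Bb3 Gb3

The 3-note cells begin on D#4, C#4, B3 — each down a 2nd from the last.
Continuing the starts: A3 → G3 → F3.
Statement 6 starts on F3 and keeps the same exact contour: F3 Bb3 Gb3.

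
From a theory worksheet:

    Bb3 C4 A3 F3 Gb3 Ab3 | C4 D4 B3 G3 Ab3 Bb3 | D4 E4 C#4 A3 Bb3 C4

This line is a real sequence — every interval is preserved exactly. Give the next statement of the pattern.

E4 F#4 D#4 B3 C4 D4

The 6-note cells begin on Bb3, C4, D4 — each up a 2nd from the last.
From E4 the exact shape gives E4 F#4 D#4 B3 C4 D4.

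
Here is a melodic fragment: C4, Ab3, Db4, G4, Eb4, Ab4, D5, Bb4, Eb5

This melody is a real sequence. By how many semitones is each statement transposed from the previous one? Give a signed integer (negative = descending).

7

Taking 3-note groups, the heads are C4, G4, D5: the pattern moves up a 5th.
Counting half-steps from C4 to G4: 7.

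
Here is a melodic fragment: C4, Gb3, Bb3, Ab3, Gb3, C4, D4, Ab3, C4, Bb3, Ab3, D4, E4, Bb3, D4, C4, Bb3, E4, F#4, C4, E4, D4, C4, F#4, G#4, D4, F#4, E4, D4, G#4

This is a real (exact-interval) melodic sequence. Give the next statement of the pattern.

A#4 E4 G#4 F#4 E4 A#4

Taking 6-note groups, the heads are C4, D4, E4, F#4, G#4: the pattern moves up a 2nd.
So cell 6 is A#4 E4 G#4 F#4 E4 A#4.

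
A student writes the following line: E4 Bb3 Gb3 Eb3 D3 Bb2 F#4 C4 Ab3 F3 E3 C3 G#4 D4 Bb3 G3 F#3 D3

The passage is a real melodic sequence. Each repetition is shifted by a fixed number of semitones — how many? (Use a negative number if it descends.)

2

Taking 6-note groups, the heads are E4, F#4, G#4: the pattern moves up a 2nd.
E4 to F#4 spans +2 semitones.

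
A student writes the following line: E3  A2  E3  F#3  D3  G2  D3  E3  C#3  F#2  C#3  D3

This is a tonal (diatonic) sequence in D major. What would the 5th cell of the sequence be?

A2 D2 A2 B2

With a 4-note motive the entries are E3, D3, C#3, each down a 2nd from the previous.
Carrying on: B2 → A2.
Statement 5 starts on A2 and keeps the same diatonic contour: A2 D2 A2 B2.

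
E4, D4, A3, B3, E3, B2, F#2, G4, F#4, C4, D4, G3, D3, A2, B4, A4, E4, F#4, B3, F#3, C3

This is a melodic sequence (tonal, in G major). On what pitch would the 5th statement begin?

F#5

Taking 7-note groups, the heads are E4, G4, B4: the pattern moves up a 3rd.
Extending the heads up a 3rd: D5 → F#5.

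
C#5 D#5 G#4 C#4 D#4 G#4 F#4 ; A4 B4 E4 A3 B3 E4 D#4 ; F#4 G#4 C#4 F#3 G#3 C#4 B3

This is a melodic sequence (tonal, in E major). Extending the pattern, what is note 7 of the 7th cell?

With 7-note cells, note 7 of each statement runs F#4, D#4, B3.
Extending down a 3rd: G#3 → E3 → C#3 → A2.

A2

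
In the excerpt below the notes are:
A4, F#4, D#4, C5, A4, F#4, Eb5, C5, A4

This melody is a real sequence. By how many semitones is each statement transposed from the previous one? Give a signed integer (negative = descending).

3

With a 3-note motive the entries are A4, C5, Eb5, each up a 3rd from the previous.
Counting half-steps from A4 to C5: 3.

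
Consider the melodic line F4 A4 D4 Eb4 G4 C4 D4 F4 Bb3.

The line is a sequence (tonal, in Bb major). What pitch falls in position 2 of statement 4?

Eb4

With 3-note cells, note 2 of each statement runs A4, G4, F4.
One more down a 2nd gives Eb4.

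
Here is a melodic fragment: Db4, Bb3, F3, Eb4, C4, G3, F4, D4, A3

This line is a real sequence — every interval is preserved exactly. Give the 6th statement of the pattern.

B4 G#4 D#4

Unit = 3 notes; the statements start on Db4, Eb4, F4, moving up a 2nd each time.
Extending up a 2nd: G4 → A4 → B4.
So cell 6 is B4 G#4 D#4.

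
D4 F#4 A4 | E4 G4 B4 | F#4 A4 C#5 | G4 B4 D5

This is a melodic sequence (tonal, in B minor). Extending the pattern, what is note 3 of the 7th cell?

The unit is 3 notes. Position-3 pitches of the 4 shown cells: A4, B4, C#5, D5.
Each moves up a 2nd. Continuing: E5 → F#5 → G5.

G5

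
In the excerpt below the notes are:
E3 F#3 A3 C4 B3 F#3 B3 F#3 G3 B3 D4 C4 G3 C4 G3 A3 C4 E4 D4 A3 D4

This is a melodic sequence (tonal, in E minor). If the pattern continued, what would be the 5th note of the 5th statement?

F#4

With 7-note cells, note 5 of each statement runs B3, C4, D4.
Each moves up a 2nd. Continuing: E4 → F#4.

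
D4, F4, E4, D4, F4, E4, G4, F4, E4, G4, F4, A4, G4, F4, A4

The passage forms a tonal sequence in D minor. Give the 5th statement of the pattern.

A4 C5 Bb4 A4 C5

The 5-note cells begin on D4, E4, F4 — each up a 2nd from the last.
Carrying on: G4 → A4.
So cell 5 is A4 C5 Bb4 A4 C5.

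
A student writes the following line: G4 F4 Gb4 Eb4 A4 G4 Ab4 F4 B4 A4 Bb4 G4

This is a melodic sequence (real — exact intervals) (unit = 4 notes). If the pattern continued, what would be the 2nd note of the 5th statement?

Grouping in 4s, the 2nd note of each cell is F4, G4, A4.
Each moves up a 2nd. Continuing: B4 → C#5.

C#5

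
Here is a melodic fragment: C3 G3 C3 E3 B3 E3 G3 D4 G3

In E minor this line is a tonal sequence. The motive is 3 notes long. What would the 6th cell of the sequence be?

F#4 C5 F#4

Taking 3-note groups, the heads are C3, E3, G3: the pattern moves up a 3rd.
Carrying on: B3 → D4 → F#4.
So cell 6 is F#4 C5 F#4.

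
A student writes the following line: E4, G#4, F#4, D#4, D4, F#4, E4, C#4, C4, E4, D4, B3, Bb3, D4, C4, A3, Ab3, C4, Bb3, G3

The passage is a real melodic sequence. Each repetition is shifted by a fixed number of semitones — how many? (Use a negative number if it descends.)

-2

With a 4-note motive the entries are E4, D4, C4, Bb3, Ab3, each down a 2nd from the previous.
Counting half-steps from E4 to D4: -2.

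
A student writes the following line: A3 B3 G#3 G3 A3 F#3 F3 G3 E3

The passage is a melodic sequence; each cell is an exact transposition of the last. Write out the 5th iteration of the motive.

Db3 Eb3 C3

Unit = 3 notes; the statements start on A3, G3, F3, moving down a 2nd each time.
Carrying on: Eb3 → Db3.
From Db3 the exact shape gives Db3 Eb3 C3.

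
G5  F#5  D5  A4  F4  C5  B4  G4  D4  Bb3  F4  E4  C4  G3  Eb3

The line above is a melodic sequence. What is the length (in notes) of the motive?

5

There are 15 notes; a 5-note unit gives 3 cells:
G5 F#5 D5 A4 F4 | C5 B4 G4 D4 Bb3 | F4 E4 C4 G3 Eb3
That's a consistent down a 5th shift per cell, and no other grouping gives one.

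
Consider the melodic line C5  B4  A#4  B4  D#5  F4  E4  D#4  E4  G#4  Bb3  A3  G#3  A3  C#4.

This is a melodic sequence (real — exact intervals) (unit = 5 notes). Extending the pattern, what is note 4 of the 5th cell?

G2

Grouping in 5s, the 4th note of each cell is B4, E4, A3.
Each moves down a 5th. Continuing: D3 → G2.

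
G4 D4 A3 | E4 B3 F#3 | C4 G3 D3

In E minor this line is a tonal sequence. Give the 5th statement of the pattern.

F#3 C3 G2

Unit = 3 notes; the statements start on G4, E4, C4, moving down a 3rd each time.
Carrying on: A3 → F#3.
From F#3 the diatonic shape gives F#3 C3 G2.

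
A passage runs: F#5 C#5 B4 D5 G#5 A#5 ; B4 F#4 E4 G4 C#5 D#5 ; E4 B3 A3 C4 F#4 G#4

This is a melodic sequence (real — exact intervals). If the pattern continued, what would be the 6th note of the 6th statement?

With 6-note cells, note 6 of each statement runs A#5, D#5, G#4.
Each moves down a 5th. Continuing: C#4 → F#3 → B2.

B2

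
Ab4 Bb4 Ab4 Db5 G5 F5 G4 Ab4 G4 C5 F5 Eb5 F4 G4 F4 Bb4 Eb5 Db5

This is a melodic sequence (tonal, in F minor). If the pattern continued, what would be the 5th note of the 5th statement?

With 6-note cells, note 5 of each statement runs G5, F5, Eb5.
Carrying that down a 2nd forward: Db5 → C5.

C5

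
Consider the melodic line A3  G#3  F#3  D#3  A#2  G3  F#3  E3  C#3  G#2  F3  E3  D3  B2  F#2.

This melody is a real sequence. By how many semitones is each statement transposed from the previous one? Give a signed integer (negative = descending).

-2

The 5-note cells begin on A3, G3, F3 — each down a 2nd from the last.
A3→G3 is 55 − 57 = -2 semitones.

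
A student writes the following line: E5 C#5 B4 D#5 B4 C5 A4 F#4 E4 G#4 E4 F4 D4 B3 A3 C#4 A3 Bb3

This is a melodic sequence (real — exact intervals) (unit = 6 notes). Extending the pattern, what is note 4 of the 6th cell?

E2

Grouping in 6s, the 4th note of each cell is D#5, G#4, C#4.
Each moves down a 5th. Continuing: F#3 → B2 → E2.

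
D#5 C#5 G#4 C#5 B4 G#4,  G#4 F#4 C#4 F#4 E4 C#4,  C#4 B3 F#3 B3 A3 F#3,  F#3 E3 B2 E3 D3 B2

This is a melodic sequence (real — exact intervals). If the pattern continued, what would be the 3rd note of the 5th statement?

With 6-note cells, note 3 of each statement runs G#4, C#4, F#3, B2.
One more down a 5th gives E2.

E2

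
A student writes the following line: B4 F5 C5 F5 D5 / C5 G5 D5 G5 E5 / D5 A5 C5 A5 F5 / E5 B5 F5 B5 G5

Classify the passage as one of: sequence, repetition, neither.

neither

Note 3 of cell 3 is C5; if this were a sequence it would be E5. No unit length gives a consistent transposition pattern.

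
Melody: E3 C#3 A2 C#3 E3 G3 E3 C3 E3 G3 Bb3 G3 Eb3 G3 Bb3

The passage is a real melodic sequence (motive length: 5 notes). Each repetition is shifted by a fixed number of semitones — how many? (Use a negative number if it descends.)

With a 5-note motive the entries are E3, G3, Bb3, each up a 3rd from the previous.
E3→G3 is 55 − 52 = 3 semitones.

3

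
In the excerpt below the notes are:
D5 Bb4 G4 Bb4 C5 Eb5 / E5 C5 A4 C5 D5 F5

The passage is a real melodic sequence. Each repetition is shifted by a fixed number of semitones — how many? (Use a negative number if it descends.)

Taking 6-note groups, the heads are D5, E5: the pattern moves up a 2nd.
D5→E5 is 76 − 74 = 2 semitones.

2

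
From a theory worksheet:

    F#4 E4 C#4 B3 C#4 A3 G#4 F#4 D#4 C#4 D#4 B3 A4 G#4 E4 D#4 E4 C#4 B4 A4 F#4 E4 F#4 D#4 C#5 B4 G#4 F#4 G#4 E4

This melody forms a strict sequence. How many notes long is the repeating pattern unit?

6

Try groups of 6 (5 cells in 30 notes):
F#4 E4 C#4 B3 C#4 A3 | G#4 F#4 D#4 C#4 D#4 B3 | A4 G#4 E4 D#4 E4 C#4 | B4 A4 F#4 E4 F#4 D#4 | C#5 B4 G#4 F#4 G#4 E4
That's a consistent up a 2nd shift per cell, and no other grouping gives one.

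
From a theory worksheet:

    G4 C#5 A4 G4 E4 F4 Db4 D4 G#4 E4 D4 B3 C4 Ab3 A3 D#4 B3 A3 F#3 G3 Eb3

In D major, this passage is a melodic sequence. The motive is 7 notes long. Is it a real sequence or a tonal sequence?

Each cell has the same semitone pattern (6, -4, -2, -3, 1, -4) — intervals are preserved exactly.
And F4 lies outside D major, so the sequence is real rather than tonal.

real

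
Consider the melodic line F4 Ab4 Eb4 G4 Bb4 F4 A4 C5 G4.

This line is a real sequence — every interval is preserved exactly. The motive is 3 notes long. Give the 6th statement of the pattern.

D#5 F#5 C#5

Unit = 3 notes; the statements start on F4, G4, A4, moving up a 2nd each time.
Carrying on: B4 → C#5 → D#5.
Statement 6 starts on D#5 and keeps the same exact contour: D#5 F#5 C#5.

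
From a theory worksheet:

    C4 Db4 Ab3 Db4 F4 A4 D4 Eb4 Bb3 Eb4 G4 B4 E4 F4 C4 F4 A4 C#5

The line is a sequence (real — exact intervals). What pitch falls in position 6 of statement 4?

The unit is 6 notes. Position-6 pitches of the 3 shown cells: A4, B4, C#5.
One more up a 2nd gives D#5.

D#5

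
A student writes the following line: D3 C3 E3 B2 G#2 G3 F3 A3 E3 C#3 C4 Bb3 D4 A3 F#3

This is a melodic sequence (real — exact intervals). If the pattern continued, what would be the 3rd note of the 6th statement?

F5

With 5-note cells, note 3 of each statement runs E3, A3, D4.
Each moves up a 4th. Continuing: G4 → C5 → F5.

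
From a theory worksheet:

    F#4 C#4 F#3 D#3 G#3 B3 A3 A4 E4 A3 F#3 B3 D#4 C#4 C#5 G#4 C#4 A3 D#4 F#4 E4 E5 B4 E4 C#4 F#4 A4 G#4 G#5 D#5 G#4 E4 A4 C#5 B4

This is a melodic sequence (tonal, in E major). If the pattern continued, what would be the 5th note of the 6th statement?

With 7-note cells, note 5 of each statement runs G#3, B3, D#4, F#4, A4.
One more up a 3rd gives C#5.

C#5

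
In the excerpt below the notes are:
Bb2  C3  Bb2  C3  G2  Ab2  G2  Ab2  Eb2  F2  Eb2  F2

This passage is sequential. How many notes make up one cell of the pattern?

4

There are 12 notes; a 4-note unit gives 3 cells:
Bb2 C3 Bb2 C3 | G2 Ab2 G2 Ab2 | Eb2 F2 Eb2 F2
That's a consistent down a 3rd shift per cell, and no other grouping gives one.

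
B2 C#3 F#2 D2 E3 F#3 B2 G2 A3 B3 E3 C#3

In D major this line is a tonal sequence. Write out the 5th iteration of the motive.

G4 A4 D4 B3

The 4-note cells begin on B2, E3, A3 — each up a 4th from the last.
Extending up a 4th: D4 → G4.
Statement 5 starts on G4 and keeps the same diatonic contour: G4 A4 D4 B3.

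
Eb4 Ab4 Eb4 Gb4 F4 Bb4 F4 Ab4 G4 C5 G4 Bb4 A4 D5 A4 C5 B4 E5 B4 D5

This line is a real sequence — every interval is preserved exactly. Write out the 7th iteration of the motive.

D#5 G#5 D#5 F#5

Unit = 4 notes; the statements start on Eb4, F4, G4, A4, B4, moving up a 2nd each time.
Continuing the starts: C#5 → D#5.
From D#5 the exact shape gives D#5 G#5 D#5 F#5.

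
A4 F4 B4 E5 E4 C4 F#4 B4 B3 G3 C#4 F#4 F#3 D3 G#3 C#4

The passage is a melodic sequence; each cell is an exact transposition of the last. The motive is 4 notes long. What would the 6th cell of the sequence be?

G#2 E2 A#2 D#3

Taking 4-note groups, the heads are A4, E4, B3, F#3: the pattern moves down a 4th.
Continuing the starts: C#3 → G#2.
From G#2 the exact shape gives G#2 E2 A#2 D#3.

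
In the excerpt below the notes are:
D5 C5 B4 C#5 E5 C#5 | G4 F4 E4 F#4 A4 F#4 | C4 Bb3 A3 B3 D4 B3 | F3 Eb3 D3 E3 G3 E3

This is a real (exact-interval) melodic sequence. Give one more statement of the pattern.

Bb2 Ab2 G2 A2 C3 A2

The 6-note cells begin on D5, G4, C4, F3 — each down a 5th from the last.
From Bb2 the exact shape gives Bb2 Ab2 G2 A2 C3 A2.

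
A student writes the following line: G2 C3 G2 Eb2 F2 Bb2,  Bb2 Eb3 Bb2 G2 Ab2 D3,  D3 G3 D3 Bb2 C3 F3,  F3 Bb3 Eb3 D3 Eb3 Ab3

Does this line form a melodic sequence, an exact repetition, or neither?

neither

Note 3 of cell 4 is Eb3; if this were a sequence it would be F3. No unit length gives a consistent transposition pattern.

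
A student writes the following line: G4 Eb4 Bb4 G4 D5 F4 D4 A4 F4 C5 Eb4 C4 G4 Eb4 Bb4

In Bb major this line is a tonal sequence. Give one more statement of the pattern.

D4 Bb3 F4 D4 A4

With a 5-note motive the entries are G4, F4, Eb4, each down a 2nd from the previous.
So cell 4 is D4 Bb3 F4 D4 A4.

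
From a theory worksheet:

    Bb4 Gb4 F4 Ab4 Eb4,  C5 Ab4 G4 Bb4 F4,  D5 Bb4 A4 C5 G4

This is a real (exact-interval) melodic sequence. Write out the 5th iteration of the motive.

F#5 D5 C#5 E5 B4

The 5-note cells begin on Bb4, C5, D5 — each up a 2nd from the last.
Extending up a 2nd: E5 → F#5.
Statement 5 starts on F#5 and keeps the same exact contour: F#5 D5 C#5 E5 B4.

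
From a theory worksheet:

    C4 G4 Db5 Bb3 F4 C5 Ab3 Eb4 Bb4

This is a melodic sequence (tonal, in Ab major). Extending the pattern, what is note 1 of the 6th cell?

Eb3

With 3-note cells, note 1 of each statement runs C4, Bb3, Ab3.
Carrying that down a 2nd forward: G3 → F3 → Eb3.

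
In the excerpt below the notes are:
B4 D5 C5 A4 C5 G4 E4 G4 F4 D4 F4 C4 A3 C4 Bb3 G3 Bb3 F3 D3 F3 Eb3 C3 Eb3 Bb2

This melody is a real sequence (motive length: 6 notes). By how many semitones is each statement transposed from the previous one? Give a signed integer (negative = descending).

-7

Unit = 6 notes; the statements start on B4, E4, A3, D3, moving down a 5th each time.
B4 to E4 spans -7 semitones.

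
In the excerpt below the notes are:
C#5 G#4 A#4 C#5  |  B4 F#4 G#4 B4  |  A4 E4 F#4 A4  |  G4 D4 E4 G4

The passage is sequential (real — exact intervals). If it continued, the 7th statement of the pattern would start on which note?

The 4-note cells begin on C#5, B4, A4, G4 — each down a 2nd from the last.
Continuing: F4 → Eb4 → Db4. Statement 7 starts on Db4.

Db4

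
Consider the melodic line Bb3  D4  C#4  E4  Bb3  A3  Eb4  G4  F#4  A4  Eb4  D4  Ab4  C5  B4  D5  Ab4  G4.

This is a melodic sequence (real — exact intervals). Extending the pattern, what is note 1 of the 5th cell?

The unit is 6 notes. Position-1 pitches of the 3 shown cells: Bb3, Eb4, Ab4.
Each moves up a 4th. Continuing: Db5 → Gb5.

Gb5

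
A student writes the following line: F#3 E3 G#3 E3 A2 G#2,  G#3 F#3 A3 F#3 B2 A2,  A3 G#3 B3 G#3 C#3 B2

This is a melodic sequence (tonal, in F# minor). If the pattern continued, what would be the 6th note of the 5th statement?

D3

With 6-note cells, note 6 of each statement runs G#2, A2, B2.
Carrying that up a 2nd forward: C#3 → D3.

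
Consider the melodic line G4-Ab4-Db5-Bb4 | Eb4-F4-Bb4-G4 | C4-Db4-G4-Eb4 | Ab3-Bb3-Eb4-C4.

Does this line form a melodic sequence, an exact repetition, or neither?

sequence

Each 4-note cell is the previous one transposed down a 3rd.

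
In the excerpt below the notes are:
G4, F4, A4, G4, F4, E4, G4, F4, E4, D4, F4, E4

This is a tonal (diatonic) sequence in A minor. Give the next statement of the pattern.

Taking 4-note groups, the heads are G4, F4, E4: the pattern moves down a 2nd.
Statement 4 starts on D4 and keeps the same diatonic contour: D4 C4 E4 D4.

D4 C4 E4 D4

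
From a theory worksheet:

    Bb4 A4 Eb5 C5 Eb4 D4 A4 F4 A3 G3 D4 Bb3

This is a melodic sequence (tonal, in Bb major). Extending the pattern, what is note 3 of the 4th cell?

The unit is 4 notes. Position-3 pitches of the 3 shown cells: Eb5, A4, D4.
Each moves down a 5th; the next is G3.

G3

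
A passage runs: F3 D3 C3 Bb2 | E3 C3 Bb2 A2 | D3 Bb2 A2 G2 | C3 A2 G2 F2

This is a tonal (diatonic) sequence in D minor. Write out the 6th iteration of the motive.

The 4-note cells begin on F3, E3, D3, C3 — each down a 2nd from the last.
Carrying on: Bb2 → A2.
From A2 the diatonic shape gives A2 F2 E2 D2.

A2 F2 E2 D2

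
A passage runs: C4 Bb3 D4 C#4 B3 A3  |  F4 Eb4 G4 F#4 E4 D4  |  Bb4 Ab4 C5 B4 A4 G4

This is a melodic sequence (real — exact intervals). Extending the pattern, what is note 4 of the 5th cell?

A5

With 6-note cells, note 4 of each statement runs C#4, F#4, B4.
Each moves up a 4th. Continuing: E5 → A5.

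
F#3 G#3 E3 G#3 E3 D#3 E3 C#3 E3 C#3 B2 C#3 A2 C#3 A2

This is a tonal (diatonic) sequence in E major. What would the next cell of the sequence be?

Taking 5-note groups, the heads are F#3, D#3, B2: the pattern moves down a 3rd.
So cell 4 is G#2 A2 F#2 A2 F#2.

G#2 A2 F#2 A2 F#2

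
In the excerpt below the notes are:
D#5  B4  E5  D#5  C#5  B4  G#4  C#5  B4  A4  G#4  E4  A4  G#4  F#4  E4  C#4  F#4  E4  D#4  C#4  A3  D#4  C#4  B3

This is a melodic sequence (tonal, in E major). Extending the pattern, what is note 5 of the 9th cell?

With 5-note cells, note 5 of each statement runs C#5, A4, F#4, D#4, B3.
Each moves down a 3rd. Continuing: G#3 → E3 → C#3 → A2.

A2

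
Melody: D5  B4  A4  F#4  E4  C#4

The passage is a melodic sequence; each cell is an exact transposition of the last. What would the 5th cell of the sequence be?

The 2-note cells begin on D5, A4, E4 — each down a 4th from the last.
Continuing the starts: B3 → F#3.
Statement 5 starts on F#3 and keeps the same exact contour: F#3 D#3.

F#3 D#3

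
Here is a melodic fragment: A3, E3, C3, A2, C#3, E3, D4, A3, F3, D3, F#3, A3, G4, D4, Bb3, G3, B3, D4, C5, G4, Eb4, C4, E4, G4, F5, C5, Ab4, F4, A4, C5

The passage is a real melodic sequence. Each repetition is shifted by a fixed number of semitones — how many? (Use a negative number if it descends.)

The 6-note cells begin on A3, D4, G4, C5, F5 — each up a 4th from the last.
A3→D4 is 62 − 57 = 5 semitones.

5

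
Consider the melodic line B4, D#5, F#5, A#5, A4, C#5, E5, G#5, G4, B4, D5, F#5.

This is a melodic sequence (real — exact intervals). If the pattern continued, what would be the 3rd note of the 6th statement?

Grouping in 4s, the 3rd note of each cell is F#5, E5, D5.
Each moves down a 2nd. Continuing: C5 → Bb4 → Ab4.

Ab4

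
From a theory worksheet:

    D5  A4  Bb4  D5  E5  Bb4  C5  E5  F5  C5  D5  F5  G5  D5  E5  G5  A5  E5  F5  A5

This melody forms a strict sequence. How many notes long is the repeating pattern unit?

4

20 notes total. Splitting into 5 groups of 4:
D5 A4 Bb4 D5 | E5 Bb4 C5 E5 | F5 C5 D5 F5 | G5 D5 E5 G5 | A5 E5 F5 A5
Each cell is the previous one up a 2nd — so the unit is 4 notes.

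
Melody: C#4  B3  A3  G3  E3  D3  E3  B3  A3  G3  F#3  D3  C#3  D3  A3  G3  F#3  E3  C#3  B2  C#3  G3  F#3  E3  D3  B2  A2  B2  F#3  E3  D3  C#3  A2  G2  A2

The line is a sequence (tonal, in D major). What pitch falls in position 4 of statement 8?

Grouping in 7s, the 4th note of each cell is G3, F#3, E3, D3, C#3.
Each moves down a 2nd. Continuing: B2 → A2 → G2.

G2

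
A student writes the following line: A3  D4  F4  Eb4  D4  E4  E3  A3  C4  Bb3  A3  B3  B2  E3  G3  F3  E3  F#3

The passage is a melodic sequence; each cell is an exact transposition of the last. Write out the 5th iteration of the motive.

Taking 6-note groups, the heads are A3, E3, B2: the pattern moves down a 4th.
Carrying on: F#2 → C#2.
Statement 5 starts on C#2 and keeps the same exact contour: C#2 F#2 A2 G2 F#2 G#2.

C#2 F#2 A2 G2 F#2 G#2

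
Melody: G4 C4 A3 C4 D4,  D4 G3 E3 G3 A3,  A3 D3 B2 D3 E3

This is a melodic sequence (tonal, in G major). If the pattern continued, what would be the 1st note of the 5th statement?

B2

With 5-note cells, note 1 of each statement runs G4, D4, A3.
Extending down a 4th: E3 → B2.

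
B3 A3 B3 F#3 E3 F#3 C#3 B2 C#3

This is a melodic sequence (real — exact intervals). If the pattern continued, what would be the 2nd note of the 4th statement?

F#2

With 3-note cells, note 2 of each statement runs A3, E3, B2.
From B2, down a 4th gives F#2.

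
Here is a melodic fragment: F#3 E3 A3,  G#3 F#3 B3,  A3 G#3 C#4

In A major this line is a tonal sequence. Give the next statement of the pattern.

Unit = 3 notes; the statements start on F#3, G#3, A3, moving up a 2nd each time.
From B3 the diatonic shape gives B3 A3 D4.

B3 A3 D4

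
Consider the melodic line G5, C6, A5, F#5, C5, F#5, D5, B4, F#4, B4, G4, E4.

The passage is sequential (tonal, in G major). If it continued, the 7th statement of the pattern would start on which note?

D2

The 4-note cells begin on G5, C5, F#4 — each down a 5th from the last.
Continuing: B3 → E3 → A2 → D2. Statement 7 starts on D2.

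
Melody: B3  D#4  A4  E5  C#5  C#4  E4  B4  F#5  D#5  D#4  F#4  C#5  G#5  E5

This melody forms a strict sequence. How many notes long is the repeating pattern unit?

5

Try groups of 5 (3 cells in 15 notes):
B3 D#4 A4 E5 C#5 | C#4 E4 B4 F#5 D#5 | D#4 F#4 C#5 G#5 E5
Every group is a transposition up a 2nd of the one before; no shorter unit works.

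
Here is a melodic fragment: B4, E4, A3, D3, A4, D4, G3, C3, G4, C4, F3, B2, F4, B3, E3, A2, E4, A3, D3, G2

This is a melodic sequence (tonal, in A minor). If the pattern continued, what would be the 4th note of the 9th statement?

C2

Grouping in 4s, the 4th note of each cell is D3, C3, B2, A2, G2.
Carrying that down a 2nd forward: F2 → E2 → D2 → C2.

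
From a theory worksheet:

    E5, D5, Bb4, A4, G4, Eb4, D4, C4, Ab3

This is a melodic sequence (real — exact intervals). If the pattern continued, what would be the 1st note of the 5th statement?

Grouping in 3s, the 1st note of each cell is E5, A4, D4.
Each moves down a 5th. Continuing: G3 → C3.

C3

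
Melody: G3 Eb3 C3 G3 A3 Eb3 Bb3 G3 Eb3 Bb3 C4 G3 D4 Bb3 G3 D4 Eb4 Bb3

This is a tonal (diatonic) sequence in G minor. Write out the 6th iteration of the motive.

C5 A4 F4 C5 D5 A4

Unit = 6 notes; the statements start on G3, Bb3, D4, moving up a 3rd each time.
Continuing the starts: F4 → A4 → C5.
So cell 6 is C5 A4 F4 C5 D5 A4.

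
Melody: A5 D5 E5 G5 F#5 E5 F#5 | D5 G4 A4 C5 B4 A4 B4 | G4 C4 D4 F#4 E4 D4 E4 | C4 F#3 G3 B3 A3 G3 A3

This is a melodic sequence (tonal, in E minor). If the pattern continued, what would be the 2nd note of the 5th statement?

B2

The unit is 7 notes. Position-2 pitches of the 4 shown cells: D5, G4, C4, F#3.
From F#3, down a 5th gives B2.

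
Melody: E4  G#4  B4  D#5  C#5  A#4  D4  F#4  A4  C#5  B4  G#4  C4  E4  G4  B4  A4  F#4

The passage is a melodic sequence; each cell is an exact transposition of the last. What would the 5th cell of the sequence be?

Ab3 C4 Eb4 G4 F4 D4

Taking 6-note groups, the heads are E4, D4, C4: the pattern moves down a 2nd.
Continuing the starts: Bb3 → Ab3.
From Ab3 the exact shape gives Ab3 C4 Eb4 G4 F4 D4.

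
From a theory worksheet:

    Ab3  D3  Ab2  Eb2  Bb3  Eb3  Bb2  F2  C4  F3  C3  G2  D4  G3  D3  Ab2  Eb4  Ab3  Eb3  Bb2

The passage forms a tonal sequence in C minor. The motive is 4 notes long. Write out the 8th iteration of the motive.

With a 4-note motive the entries are Ab3, Bb3, C4, D4, Eb4, each up a 2nd from the previous.
Carrying on: F4 → G4 → Ab4.
Statement 8 starts on Ab4 and keeps the same diatonic contour: Ab4 D4 Ab3 Eb3.

Ab4 D4 Ab3 Eb3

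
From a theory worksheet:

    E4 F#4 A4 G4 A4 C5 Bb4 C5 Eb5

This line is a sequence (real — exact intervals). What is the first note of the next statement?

The 3-note cells begin on E4, G4, Bb4 — each up a 3rd from the last.
One more step up a 3rd gives Db5.

Db5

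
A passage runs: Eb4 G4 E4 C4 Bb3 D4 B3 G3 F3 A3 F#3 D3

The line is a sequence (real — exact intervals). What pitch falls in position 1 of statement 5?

Grouping in 4s, the 1st note of each cell is Eb4, Bb3, F3.
Carrying that down a 4th forward: C3 → G2.

G2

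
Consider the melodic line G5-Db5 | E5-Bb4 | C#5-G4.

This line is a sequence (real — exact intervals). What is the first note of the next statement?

A#4

The 2-note cells begin on G5, E5, C#5 — each down a 3rd from the last.
One more step down a 3rd gives A#4.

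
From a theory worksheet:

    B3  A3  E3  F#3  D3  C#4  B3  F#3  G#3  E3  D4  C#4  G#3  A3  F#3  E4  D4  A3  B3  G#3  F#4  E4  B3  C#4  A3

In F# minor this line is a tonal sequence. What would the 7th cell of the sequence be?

The 5-note cells begin on B3, C#4, D4, E4, F#4 — each up a 2nd from the last.
Carrying on: G#4 → A4.
Statement 7 starts on A4 and keeps the same diatonic contour: A4 G#4 D4 E4 C#4.

A4 G#4 D4 E4 C#4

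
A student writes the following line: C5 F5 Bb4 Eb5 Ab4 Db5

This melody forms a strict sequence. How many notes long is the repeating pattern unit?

2

Try groups of 2 (3 cells in 6 notes):
C5 F5 | Bb4 Eb5 | Ab4 Db5
Every group is a transposition down a 2nd of the one before; no shorter unit works.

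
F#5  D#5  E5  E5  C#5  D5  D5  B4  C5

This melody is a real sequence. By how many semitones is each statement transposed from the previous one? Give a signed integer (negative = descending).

Taking 3-note groups, the heads are F#5, E5, D5: the pattern moves down a 2nd.
F#5→E5 is 76 − 78 = -2 semitones.

-2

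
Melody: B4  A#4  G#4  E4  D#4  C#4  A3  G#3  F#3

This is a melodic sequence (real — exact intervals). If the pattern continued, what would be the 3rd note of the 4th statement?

The unit is 3 notes. Position-3 pitches of the 3 shown cells: G#4, C#4, F#3.
One more down a 5th gives B2.

B2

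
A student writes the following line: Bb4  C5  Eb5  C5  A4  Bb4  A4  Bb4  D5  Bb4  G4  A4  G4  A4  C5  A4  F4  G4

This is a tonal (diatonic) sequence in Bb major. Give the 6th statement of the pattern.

Unit = 6 notes; the statements start on Bb4, A4, G4, moving down a 2nd each time.
Continuing the starts: F4 → Eb4 → D4.
So cell 6 is D4 Eb4 G4 Eb4 C4 D4.

D4 Eb4 G4 Eb4 C4 D4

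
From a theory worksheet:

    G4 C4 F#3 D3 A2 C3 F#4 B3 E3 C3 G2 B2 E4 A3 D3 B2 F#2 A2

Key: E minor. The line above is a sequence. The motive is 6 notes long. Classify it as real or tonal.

tonal

Every note is diatonic to E minor.
Cell 1 has -6 semitones from note 2 to 3, but cell 2 has -7 — the interval quality changes while the contour stays the same, which is the hallmark of a tonal sequence.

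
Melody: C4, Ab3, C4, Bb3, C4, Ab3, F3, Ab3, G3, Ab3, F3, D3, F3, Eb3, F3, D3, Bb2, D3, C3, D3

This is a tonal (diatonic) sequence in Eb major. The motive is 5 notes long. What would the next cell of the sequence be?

Bb2 G2 Bb2 Ab2 Bb2

Unit = 5 notes; the statements start on C4, Ab3, F3, D3, moving down a 3rd each time.
Statement 5 starts on Bb2 and keeps the same diatonic contour: Bb2 G2 Bb2 Ab2 Bb2.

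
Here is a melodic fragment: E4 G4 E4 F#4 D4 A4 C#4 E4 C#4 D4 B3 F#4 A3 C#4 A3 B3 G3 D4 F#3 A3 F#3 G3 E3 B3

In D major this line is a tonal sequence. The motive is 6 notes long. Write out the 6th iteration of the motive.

B2 D3 B2 C#3 A2 E3

Unit = 6 notes; the statements start on E4, C#4, A3, F#3, moving down a 3rd each time.
Continuing the starts: D3 → B2.
Statement 6 starts on B2 and keeps the same diatonic contour: B2 D3 B2 C#3 A2 E3.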